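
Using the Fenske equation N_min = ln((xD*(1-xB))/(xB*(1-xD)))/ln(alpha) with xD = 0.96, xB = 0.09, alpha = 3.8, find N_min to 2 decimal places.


N_min = ln((xD*(1-xB))/(xB*(1-xD))) / ln(alpha)
Numerator inside ln: 0.8736 / 0.0036 = 242.666667
ln(242.666667) = 5.491689
ln(alpha) = ln(3.8) = 1.335001
N_min = 5.491689 / 1.335001 = 4.11


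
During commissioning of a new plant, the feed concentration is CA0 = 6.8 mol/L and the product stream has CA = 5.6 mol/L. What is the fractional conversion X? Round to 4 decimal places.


X = (CA0 - CA) / CA0
X = (6.8 - 5.6) / 6.8
X = 1.2 / 6.8
X = 0.1765


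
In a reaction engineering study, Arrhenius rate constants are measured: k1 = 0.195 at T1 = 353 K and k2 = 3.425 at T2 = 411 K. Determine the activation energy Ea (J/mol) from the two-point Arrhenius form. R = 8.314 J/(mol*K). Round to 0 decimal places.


Ea = R * ln(k2/k1) / (1/T1 - 1/T2)
ln(k2/k1) = ln(3.425/0.195) = 2.8658572
1/T1 - 1/T2 = 1/353 - 1/411 = 0.000399771165
Ea = 8.314 * 2.8658572 / 0.000399771165
Ea = 59601 J/mol


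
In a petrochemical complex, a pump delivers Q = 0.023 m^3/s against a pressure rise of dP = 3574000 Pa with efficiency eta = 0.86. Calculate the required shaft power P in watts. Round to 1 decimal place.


P = Q * dP / eta
P = 0.023 * 3574000 / 0.86
P = 82202.0 / 0.86
P = 95583.7 W


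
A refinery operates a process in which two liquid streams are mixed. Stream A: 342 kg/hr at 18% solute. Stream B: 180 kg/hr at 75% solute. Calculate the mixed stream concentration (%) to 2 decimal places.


Mass balance on solute: F1*x1 + F2*x2 = F3*x3
F3 = F1 + F2 = 342 + 180 = 522 kg/hr
x3 = (F1*x1 + F2*x2)/F3
x3 = (342*0.18 + 180*0.75) / 522
x3 = 37.66%


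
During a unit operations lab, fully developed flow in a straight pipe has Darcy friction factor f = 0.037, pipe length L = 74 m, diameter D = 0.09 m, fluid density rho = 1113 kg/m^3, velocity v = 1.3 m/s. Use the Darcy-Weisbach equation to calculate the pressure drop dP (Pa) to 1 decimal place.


dP = f * (L/D) * (rho*v^2/2)
dP = 0.037 * (74/0.09) * (1113*1.3^2/2)
L/D = 822.22222222
rho*v^2/2 = 1113*1.69/2 = 940.485
dP = 0.037 * 822.22222222 * 940.485
dP = 28611.6 Pa


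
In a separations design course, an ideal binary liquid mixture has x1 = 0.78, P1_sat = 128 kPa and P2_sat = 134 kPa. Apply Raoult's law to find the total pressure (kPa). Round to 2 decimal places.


P = x1*P1_sat + x2*P2_sat
x2 = 1 - x1 = 1 - 0.78 = 0.22
P = 0.78*128 + 0.22*134
P = 99.84 + 29.48
P = 129.32 kPa


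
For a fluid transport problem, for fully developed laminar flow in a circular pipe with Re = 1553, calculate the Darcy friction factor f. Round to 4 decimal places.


f = 64 / Re
f = 64 / 1553
f = 0.0412


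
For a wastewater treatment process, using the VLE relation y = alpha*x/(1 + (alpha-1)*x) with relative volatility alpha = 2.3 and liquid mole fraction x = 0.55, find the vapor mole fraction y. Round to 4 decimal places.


y = alpha*x / (1 + (alpha-1)*x)
y = 2.3*0.55 / (1 + (2.3-1)*0.55)
y = 1.265 / (1 + 0.715)
y = 1.265 / 1.715
y = 0.7376


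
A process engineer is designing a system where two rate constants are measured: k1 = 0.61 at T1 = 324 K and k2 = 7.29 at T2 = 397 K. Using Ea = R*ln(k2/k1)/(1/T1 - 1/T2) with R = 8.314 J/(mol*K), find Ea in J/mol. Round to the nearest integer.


Ea = R * ln(k2/k1) / (1/T1 - 1/T2)
ln(k2/k1) = ln(7.29/0.61) = 2.4807999
1/T1 - 1/T2 = 1/324 - 1/397 = 0.000567528065
Ea = 8.314 * 2.4807999 / 0.000567528065
Ea = 36342 J/mol


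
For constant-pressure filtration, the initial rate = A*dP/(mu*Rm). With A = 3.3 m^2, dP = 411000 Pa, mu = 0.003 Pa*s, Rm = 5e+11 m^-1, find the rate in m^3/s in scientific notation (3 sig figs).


rate = A * dP / (mu * Rm)
rate = 3.3 * 411000 / (0.003 * 5e+11)
rate = 1356300.0 / 1.500e+09
rate = 9.04e-04 m^3/s


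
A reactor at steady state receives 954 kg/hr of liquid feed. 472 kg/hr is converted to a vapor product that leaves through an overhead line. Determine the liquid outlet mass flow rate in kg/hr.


Steady-state mass balance on the main outlet: F_out = F_in - F_removed
F_out = 954 - 472
F_out = 482 kg/hr


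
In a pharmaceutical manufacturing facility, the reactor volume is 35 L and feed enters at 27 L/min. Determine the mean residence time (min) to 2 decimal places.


tau = V / v0
tau = 35 / 27
tau = 1.30 min


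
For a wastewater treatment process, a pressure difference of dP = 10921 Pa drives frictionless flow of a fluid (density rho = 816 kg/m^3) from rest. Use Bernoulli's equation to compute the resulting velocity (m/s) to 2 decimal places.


v = sqrt(2*dP/rho)
v = sqrt(2*10921/816)
v = sqrt(26.767157)
v = 5.17 m/s


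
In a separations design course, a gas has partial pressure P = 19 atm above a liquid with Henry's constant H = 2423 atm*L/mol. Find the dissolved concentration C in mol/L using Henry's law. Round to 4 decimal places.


C = P / H
C = 19 / 2423
C = 0.0078 mol/L


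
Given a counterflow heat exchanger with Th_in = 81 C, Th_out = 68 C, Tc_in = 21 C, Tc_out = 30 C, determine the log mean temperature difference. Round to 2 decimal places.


dT1 = Th_in - Tc_out = 81 - 30 = 51
dT2 = Th_out - Tc_in = 68 - 21 = 47
LMTD = (dT1 - dT2) / ln(dT1/dT2)
LMTD = (51 - 47) / ln(51/47)
LMTD = 48.97 K


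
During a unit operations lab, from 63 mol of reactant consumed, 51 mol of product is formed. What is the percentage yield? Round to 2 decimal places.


Yield = (moles product / moles consumed) * 100%
Yield = (51 / 63) * 100
Yield = 0.8095 * 100
Yield = 80.95%


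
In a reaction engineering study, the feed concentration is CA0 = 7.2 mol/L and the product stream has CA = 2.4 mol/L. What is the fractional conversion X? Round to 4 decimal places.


X = (CA0 - CA) / CA0
X = (7.2 - 2.4) / 7.2
X = 4.8 / 7.2
X = 0.6667


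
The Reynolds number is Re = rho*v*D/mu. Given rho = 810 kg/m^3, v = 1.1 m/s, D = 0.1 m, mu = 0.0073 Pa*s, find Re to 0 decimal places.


Re = rho * v * D / mu
Re = 810 * 1.1 * 0.1 / 0.0073
Re = 89.1 / 0.0073
Re = 12205


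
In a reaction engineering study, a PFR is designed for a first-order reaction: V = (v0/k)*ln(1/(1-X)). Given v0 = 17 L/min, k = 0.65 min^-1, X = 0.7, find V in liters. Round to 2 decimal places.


V = (v0/k) * ln(1/(1-X))
V = (17/0.65) * ln(1/(1-0.7))
V = 26.153846 * ln(3.333333)
V = 26.153846 * 1.203973
V = 31.49 L


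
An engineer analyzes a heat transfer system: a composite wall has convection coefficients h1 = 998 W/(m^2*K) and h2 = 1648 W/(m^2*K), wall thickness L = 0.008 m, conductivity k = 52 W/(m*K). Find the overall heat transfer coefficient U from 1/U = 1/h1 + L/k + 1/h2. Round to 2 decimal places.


1/U = 1/h1 + L/k + 1/h2
1/U = 1/998 + 0.008/52 + 1/1648
1/U = 0.001002004 + 0.0001538462 + 0.0006067961
1/U = 0.0017626463
U = 567.33 W/(m^2*K)


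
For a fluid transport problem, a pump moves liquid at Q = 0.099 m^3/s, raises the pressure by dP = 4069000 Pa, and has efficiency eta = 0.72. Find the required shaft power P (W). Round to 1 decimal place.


P = Q * dP / eta
P = 0.099 * 4069000 / 0.72
P = 402831.0 / 0.72
P = 559487.5 W


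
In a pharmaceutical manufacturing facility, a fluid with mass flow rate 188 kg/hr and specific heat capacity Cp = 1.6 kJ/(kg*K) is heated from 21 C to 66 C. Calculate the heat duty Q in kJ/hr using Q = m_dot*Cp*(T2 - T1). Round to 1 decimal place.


Q = m_dot * Cp * (T2 - T1)
Q = 188 * 1.6 * (66 - 21)
Q = 188 * 1.6 * 45
Q = 13536.0 kJ/hr


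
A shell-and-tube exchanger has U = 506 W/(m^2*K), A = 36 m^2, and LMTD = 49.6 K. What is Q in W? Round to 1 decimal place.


Q = U * A * LMTD
Q = 506 * 36 * 49.6
Q = 903513.6 W


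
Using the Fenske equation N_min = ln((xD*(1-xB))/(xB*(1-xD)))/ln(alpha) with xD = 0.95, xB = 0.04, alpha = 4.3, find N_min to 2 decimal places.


N_min = ln((xD*(1-xB))/(xB*(1-xD))) / ln(alpha)
Numerator inside ln: 0.912 / 0.002 = 456.0
ln(456.0) = 6.122493
ln(alpha) = ln(4.3) = 1.458615
N_min = 6.122493 / 1.458615 = 4.20


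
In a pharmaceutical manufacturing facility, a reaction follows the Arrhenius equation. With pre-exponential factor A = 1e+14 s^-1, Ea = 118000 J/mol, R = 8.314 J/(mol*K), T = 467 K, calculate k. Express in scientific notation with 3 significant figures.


k = A * exp(-Ea/(R*T))
k = 1e+14 * exp(-118000 / (8.314 * 467))
k = 1e+14 * exp(-30.391708)
k = 6.32e+00


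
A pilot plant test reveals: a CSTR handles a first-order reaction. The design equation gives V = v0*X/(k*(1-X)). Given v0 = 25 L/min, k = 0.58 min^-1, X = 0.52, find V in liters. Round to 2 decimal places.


V = v0 * X / (k * (1 - X))
V = 25 * 0.52 / (0.58 * (1 - 0.52))
V = 13.0 / (0.58 * 0.48)
V = 13.0 / 0.2784
V = 46.70 L


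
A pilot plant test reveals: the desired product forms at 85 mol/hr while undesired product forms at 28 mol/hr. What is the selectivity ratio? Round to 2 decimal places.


S = desired product rate / undesired product rate
S = 85 / 28
S = 3.04


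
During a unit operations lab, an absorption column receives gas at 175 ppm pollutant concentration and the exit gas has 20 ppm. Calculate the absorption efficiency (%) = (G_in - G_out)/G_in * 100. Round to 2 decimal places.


Efficiency = (G_in - G_out) / G_in * 100%
Efficiency = (175 - 20) / 175 * 100
Efficiency = 155 / 175 * 100
Efficiency = 88.57%


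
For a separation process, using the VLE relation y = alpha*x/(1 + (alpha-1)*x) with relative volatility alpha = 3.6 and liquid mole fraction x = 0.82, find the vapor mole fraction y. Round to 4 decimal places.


y = alpha*x / (1 + (alpha-1)*x)
y = 3.6*0.82 / (1 + (3.6-1)*0.82)
y = 2.952 / (1 + 2.132)
y = 2.952 / 3.132
y = 0.9425


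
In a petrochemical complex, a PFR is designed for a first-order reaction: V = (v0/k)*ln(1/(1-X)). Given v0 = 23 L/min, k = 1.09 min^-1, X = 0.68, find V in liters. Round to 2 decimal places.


V = (v0/k) * ln(1/(1-X))
V = (23/1.09) * ln(1/(1-0.68))
V = 21.100917 * ln(3.125)
V = 21.100917 * 1.139434
V = 24.04 L


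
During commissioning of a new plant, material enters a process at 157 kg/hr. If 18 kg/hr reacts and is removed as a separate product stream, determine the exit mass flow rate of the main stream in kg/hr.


Steady-state mass balance on the main outlet: F_out = F_in - F_removed
F_out = 157 - 18
F_out = 139 kg/hr


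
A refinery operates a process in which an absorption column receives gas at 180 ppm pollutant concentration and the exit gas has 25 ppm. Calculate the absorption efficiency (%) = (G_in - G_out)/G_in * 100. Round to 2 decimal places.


Efficiency = (G_in - G_out) / G_in * 100%
Efficiency = (180 - 25) / 180 * 100
Efficiency = 155 / 180 * 100
Efficiency = 86.11%


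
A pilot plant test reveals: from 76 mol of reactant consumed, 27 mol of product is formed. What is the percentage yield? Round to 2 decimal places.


Yield = (moles product / moles consumed) * 100%
Yield = (27 / 76) * 100
Yield = 0.3553 * 100
Yield = 35.53%


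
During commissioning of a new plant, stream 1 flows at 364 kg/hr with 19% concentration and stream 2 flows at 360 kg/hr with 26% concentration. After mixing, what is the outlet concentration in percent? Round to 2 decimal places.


Mass balance on solute: F1*x1 + F2*x2 = F3*x3
F3 = F1 + F2 = 364 + 360 = 724 kg/hr
x3 = (F1*x1 + F2*x2)/F3
x3 = (364*0.19 + 360*0.26) / 724
x3 = 22.48%


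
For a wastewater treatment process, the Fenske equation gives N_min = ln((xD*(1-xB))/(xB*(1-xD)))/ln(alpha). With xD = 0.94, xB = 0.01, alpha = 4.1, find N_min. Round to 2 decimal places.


N_min = ln((xD*(1-xB))/(xB*(1-xD))) / ln(alpha)
Numerator inside ln: 0.9306 / 0.0006 = 1551.0
ln(1551.0) = 7.346655
ln(alpha) = ln(4.1) = 1.410987
N_min = 7.346655 / 1.410987 = 5.21


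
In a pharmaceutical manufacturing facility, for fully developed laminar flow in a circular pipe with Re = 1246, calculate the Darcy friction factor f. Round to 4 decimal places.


f = 64 / Re
f = 64 / 1246
f = 0.0514


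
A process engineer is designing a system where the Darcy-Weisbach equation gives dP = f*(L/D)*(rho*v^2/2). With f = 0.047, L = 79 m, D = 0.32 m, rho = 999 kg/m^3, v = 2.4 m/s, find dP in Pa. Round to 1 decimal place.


dP = f * (L/D) * (rho*v^2/2)
dP = 0.047 * (79/0.32) * (999*2.4^2/2)
L/D = 246.875
rho*v^2/2 = 999*5.76/2 = 2877.12
dP = 0.047 * 246.875 * 2877.12
dP = 33383.6 Pa


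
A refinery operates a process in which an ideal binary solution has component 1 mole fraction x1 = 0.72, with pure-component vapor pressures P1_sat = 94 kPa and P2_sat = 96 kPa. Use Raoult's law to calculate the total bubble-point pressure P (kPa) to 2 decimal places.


P = x1*P1_sat + x2*P2_sat
x2 = 1 - x1 = 1 - 0.72 = 0.28
P = 0.72*94 + 0.28*96
P = 67.68 + 26.88
P = 94.56 kPa


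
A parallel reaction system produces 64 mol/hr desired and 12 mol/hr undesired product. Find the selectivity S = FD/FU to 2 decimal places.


S = desired product rate / undesired product rate
S = 64 / 12
S = 5.33


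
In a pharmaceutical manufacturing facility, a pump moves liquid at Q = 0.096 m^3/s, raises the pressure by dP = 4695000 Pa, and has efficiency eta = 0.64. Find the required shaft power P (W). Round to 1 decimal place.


P = Q * dP / eta
P = 0.096 * 4695000 / 0.64
P = 450720.0 / 0.64
P = 704250.0 W


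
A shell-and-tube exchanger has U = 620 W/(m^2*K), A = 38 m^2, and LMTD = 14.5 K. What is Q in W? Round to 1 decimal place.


Q = U * A * LMTD
Q = 620 * 38 * 14.5
Q = 341620.0 W


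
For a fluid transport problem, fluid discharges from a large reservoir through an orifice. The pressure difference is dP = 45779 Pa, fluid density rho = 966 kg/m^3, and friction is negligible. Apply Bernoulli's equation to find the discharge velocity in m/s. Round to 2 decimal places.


v = sqrt(2*dP/rho)
v = sqrt(2*45779/966)
v = sqrt(94.780538)
v = 9.74 m/s


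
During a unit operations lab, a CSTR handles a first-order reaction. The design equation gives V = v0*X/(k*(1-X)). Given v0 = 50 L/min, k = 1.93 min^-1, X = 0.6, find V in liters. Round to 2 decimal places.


V = v0 * X / (k * (1 - X))
V = 50 * 0.6 / (1.93 * (1 - 0.6))
V = 30.0 / (1.93 * 0.4)
V = 30.0 / 0.772
V = 38.86 L


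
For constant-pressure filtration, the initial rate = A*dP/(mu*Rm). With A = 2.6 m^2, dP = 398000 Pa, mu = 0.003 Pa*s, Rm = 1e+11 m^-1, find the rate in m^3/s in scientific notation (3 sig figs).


rate = A * dP / (mu * Rm)
rate = 2.6 * 398000 / (0.003 * 1e+11)
rate = 1034800.0 / 3.000e+08
rate = 3.45e-03 m^3/s


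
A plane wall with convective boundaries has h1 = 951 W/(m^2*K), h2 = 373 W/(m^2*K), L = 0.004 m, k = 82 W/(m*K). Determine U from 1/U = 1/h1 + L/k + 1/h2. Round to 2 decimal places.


1/U = 1/h1 + L/k + 1/h2
1/U = 1/951 + 0.004/82 + 1/373
1/U = 0.0010515247 + 4.87805e-05 + 0.0026809651
1/U = 0.0037812703
U = 264.46 W/(m^2*K)


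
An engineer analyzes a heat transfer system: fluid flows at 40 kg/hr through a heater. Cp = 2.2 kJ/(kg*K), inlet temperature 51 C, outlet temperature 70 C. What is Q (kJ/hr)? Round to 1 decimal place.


Q = m_dot * Cp * (T2 - T1)
Q = 40 * 2.2 * (70 - 51)
Q = 40 * 2.2 * 19
Q = 1672.0 kJ/hr


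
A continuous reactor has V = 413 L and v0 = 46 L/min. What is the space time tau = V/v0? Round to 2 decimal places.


tau = V / v0
tau = 413 / 46
tau = 8.98 min


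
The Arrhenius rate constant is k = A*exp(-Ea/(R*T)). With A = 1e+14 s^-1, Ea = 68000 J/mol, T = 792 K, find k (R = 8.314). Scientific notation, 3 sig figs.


k = A * exp(-Ea/(R*T))
k = 1e+14 * exp(-68000 / (8.314 * 792))
k = 1e+14 * exp(-10.326989)
k = 3.27e+09


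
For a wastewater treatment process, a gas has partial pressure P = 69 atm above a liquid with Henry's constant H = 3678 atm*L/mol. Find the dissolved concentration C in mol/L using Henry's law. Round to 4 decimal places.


C = P / H
C = 69 / 3678
C = 0.0188 mol/L


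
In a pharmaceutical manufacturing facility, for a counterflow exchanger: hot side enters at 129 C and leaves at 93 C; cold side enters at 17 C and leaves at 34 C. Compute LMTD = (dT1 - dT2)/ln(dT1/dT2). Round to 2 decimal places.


dT1 = Th_in - Tc_out = 129 - 34 = 95
dT2 = Th_out - Tc_in = 93 - 17 = 76
LMTD = (dT1 - dT2) / ln(dT1/dT2)
LMTD = (95 - 76) / ln(95/76)
LMTD = 85.15 K


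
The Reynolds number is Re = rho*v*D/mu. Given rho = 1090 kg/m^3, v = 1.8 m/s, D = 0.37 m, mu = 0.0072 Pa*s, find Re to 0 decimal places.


Re = rho * v * D / mu
Re = 1090 * 1.8 * 0.37 / 0.0072
Re = 725.94 / 0.0072
Re = 100825


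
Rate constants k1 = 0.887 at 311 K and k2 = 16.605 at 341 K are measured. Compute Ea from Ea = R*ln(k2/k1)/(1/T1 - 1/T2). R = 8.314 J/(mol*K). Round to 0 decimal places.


Ea = R * ln(k2/k1) / (1/T1 - 1/T2)
ln(k2/k1) = ln(16.605/0.887) = 2.9296142
1/T1 - 1/T2 = 1/311 - 1/341 = 0.000282882764
Ea = 8.314 * 2.9296142 / 0.000282882764
Ea = 86102 J/mol


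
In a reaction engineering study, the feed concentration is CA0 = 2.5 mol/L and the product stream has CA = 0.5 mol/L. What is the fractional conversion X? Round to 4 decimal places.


X = (CA0 - CA) / CA0
X = (2.5 - 0.5) / 2.5
X = 2.0 / 2.5
X = 0.8000


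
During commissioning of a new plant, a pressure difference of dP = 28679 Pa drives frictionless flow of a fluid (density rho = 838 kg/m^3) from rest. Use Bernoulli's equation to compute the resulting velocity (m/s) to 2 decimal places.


v = sqrt(2*dP/rho)
v = sqrt(2*28679/838)
v = sqrt(68.446301)
v = 8.27 m/s


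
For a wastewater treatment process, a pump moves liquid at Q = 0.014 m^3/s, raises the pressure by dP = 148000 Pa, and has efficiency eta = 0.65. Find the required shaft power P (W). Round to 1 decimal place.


P = Q * dP / eta
P = 0.014 * 148000 / 0.65
P = 2072.0 / 0.65
P = 3187.7 W


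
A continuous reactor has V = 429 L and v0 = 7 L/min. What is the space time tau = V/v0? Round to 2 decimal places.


tau = V / v0
tau = 429 / 7
tau = 61.29 min


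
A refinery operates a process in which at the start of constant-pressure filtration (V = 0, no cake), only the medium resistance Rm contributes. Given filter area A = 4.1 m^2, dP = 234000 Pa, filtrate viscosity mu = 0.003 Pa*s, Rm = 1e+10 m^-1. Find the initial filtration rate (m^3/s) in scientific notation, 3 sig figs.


rate = A * dP / (mu * Rm)
rate = 4.1 * 234000 / (0.003 * 1e+10)
rate = 959400.0 / 3.000e+07
rate = 3.20e-02 m^3/s


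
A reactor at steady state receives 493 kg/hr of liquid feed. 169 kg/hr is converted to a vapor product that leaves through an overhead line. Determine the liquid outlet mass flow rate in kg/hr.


Steady-state mass balance on the main outlet: F_out = F_in - F_removed
F_out = 493 - 169
F_out = 324 kg/hr


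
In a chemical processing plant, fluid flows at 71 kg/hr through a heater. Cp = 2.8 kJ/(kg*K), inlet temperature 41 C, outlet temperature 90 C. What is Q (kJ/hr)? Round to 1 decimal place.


Q = m_dot * Cp * (T2 - T1)
Q = 71 * 2.8 * (90 - 41)
Q = 71 * 2.8 * 49
Q = 9741.2 kJ/hr


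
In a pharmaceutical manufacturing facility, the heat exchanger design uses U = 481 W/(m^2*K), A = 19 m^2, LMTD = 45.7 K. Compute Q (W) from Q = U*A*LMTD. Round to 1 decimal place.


Q = U * A * LMTD
Q = 481 * 19 * 45.7
Q = 417652.3 W


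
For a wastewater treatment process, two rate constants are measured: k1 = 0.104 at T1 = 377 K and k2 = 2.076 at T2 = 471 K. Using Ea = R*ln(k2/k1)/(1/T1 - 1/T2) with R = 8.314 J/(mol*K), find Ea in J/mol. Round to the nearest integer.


Ea = R * ln(k2/k1) / (1/T1 - 1/T2)
ln(k2/k1) = ln(2.076/0.104) = 2.9938073
1/T1 - 1/T2 = 1/377 - 1/471 = 0.000529377643
Ea = 8.314 * 2.9938073 / 0.000529377643
Ea = 47018 J/mol


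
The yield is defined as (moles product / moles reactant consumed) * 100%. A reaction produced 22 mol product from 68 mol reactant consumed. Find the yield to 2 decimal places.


Yield = (moles product / moles consumed) * 100%
Yield = (22 / 68) * 100
Yield = 0.3235 * 100
Yield = 32.35%


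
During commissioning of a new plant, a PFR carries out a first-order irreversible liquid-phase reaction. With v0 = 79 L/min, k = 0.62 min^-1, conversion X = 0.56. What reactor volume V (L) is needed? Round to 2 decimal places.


V = (v0/k) * ln(1/(1-X))
V = (79/0.62) * ln(1/(1-0.56))
V = 127.419355 * ln(2.272727)
V = 127.419355 * 0.82098
V = 104.61 L


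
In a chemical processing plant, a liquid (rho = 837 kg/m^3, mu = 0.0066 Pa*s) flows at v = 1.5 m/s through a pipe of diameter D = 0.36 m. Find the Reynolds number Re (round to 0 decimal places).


Re = rho * v * D / mu
Re = 837 * 1.5 * 0.36 / 0.0066
Re = 451.98 / 0.0066
Re = 68482


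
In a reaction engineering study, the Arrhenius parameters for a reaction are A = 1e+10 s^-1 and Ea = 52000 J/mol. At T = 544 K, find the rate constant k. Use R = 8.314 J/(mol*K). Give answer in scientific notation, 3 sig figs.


k = A * exp(-Ea/(R*T))
k = 1e+10 * exp(-52000 / (8.314 * 544))
k = 1e+10 * exp(-11.497262)
k = 1.02e+05


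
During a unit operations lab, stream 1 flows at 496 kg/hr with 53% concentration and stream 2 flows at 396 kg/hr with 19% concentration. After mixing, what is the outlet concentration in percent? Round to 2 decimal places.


Mass balance on solute: F1*x1 + F2*x2 = F3*x3
F3 = F1 + F2 = 496 + 396 = 892 kg/hr
x3 = (F1*x1 + F2*x2)/F3
x3 = (496*0.53 + 396*0.19) / 892
x3 = 37.91%


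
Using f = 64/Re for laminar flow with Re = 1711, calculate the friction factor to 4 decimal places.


f = 64 / Re
f = 64 / 1711
f = 0.0374


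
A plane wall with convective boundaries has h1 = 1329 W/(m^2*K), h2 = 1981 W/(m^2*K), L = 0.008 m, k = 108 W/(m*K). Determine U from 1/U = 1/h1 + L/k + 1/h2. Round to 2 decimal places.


1/U = 1/h1 + L/k + 1/h2
1/U = 1/1329 + 0.008/108 + 1/1981
1/U = 0.0007524454 + 7.40741e-05 + 0.0005047956
1/U = 0.0013313151
U = 751.14 W/(m^2*K)


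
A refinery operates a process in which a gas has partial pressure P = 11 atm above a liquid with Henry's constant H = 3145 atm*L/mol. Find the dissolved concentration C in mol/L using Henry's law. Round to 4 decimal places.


C = P / H
C = 11 / 3145
C = 0.0035 mol/L


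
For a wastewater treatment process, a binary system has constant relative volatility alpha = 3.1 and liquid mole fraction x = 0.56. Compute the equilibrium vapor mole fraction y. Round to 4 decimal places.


y = alpha*x / (1 + (alpha-1)*x)
y = 3.1*0.56 / (1 + (3.1-1)*0.56)
y = 1.736 / (1 + 1.176)
y = 1.736 / 2.176
y = 0.7978


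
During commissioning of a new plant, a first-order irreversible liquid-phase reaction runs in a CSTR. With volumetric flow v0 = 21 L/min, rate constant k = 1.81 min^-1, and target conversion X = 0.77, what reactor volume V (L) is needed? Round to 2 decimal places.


V = v0 * X / (k * (1 - X))
V = 21 * 0.77 / (1.81 * (1 - 0.77))
V = 16.17 / (1.81 * 0.23)
V = 16.17 / 0.4163
V = 38.84 L


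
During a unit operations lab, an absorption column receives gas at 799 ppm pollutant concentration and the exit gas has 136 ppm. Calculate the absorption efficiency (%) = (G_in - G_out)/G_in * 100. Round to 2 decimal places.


Efficiency = (G_in - G_out) / G_in * 100%
Efficiency = (799 - 136) / 799 * 100
Efficiency = 663 / 799 * 100
Efficiency = 82.98%


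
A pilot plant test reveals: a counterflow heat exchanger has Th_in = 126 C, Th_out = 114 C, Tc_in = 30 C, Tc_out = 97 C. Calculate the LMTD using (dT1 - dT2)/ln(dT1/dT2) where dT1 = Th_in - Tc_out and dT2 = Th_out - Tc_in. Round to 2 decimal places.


dT1 = Th_in - Tc_out = 126 - 97 = 29
dT2 = Th_out - Tc_in = 114 - 30 = 84
LMTD = (dT1 - dT2) / ln(dT1/dT2)
LMTD = (29 - 84) / ln(29/84)
LMTD = 51.72 K


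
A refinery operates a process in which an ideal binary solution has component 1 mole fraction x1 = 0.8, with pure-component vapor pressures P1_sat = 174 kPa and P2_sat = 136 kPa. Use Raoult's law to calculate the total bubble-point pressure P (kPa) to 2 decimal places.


P = x1*P1_sat + x2*P2_sat
x2 = 1 - x1 = 1 - 0.8 = 0.2
P = 0.8*174 + 0.2*136
P = 139.2 + 27.2
P = 166.40 kPa


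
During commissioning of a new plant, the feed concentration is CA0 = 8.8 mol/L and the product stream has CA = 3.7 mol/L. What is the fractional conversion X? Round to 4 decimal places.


X = (CA0 - CA) / CA0
X = (8.8 - 3.7) / 8.8
X = 5.1 / 8.8
X = 0.5795


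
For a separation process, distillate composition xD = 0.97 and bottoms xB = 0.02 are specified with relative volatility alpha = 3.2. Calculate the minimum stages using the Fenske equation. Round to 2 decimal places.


N_min = ln((xD*(1-xB))/(xB*(1-xD))) / ln(alpha)
Numerator inside ln: 0.9506 / 0.0006 = 1584.333333
ln(1584.333333) = 7.367919
ln(alpha) = ln(3.2) = 1.163151
N_min = 7.367919 / 1.163151 = 6.33


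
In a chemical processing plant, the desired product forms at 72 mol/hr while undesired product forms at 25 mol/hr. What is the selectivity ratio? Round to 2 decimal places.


S = desired product rate / undesired product rate
S = 72 / 25
S = 2.88


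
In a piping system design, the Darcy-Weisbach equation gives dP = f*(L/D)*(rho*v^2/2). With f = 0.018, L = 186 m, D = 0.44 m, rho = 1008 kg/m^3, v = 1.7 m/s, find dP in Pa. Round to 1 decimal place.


dP = f * (L/D) * (rho*v^2/2)
dP = 0.018 * (186/0.44) * (1008*1.7^2/2)
L/D = 422.72727273
rho*v^2/2 = 1008*2.89/2 = 1456.56
dP = 0.018 * 422.72727273 * 1456.56
dP = 11083.1 Pa


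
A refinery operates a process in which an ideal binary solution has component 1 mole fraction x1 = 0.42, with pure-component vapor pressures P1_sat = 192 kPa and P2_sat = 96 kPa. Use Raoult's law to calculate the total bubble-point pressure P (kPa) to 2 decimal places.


P = x1*P1_sat + x2*P2_sat
x2 = 1 - x1 = 1 - 0.42 = 0.58
P = 0.42*192 + 0.58*96
P = 80.64 + 55.68
P = 136.32 kPa


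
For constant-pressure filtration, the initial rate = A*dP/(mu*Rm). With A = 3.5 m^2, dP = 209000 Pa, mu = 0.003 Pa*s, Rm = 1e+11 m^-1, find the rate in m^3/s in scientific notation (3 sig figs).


rate = A * dP / (mu * Rm)
rate = 3.5 * 209000 / (0.003 * 1e+11)
rate = 731500.0 / 3.000e+08
rate = 2.44e-03 m^3/s


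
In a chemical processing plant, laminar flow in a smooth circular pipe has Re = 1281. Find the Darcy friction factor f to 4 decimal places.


f = 64 / Re
f = 64 / 1281
f = 0.0500


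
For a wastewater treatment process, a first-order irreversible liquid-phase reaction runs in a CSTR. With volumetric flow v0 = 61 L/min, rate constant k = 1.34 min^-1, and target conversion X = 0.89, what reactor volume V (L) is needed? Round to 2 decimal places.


V = v0 * X / (k * (1 - X))
V = 61 * 0.89 / (1.34 * (1 - 0.89))
V = 54.29 / (1.34 * 0.11)
V = 54.29 / 0.1474
V = 368.32 L


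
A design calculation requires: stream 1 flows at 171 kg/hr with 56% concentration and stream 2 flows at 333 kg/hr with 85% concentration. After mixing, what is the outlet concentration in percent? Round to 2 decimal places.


Mass balance on solute: F1*x1 + F2*x2 = F3*x3
F3 = F1 + F2 = 171 + 333 = 504 kg/hr
x3 = (F1*x1 + F2*x2)/F3
x3 = (171*0.56 + 333*0.85) / 504
x3 = 75.16%


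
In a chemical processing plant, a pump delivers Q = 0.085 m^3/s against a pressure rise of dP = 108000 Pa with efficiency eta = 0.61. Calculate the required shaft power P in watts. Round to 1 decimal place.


P = Q * dP / eta
P = 0.085 * 108000 / 0.61
P = 9180.0 / 0.61
P = 15049.2 W


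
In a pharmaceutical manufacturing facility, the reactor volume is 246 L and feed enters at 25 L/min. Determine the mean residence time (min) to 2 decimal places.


tau = V / v0
tau = 246 / 25
tau = 9.84 min


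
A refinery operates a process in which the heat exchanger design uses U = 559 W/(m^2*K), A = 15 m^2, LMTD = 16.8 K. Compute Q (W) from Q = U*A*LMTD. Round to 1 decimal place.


Q = U * A * LMTD
Q = 559 * 15 * 16.8
Q = 140868.0 W


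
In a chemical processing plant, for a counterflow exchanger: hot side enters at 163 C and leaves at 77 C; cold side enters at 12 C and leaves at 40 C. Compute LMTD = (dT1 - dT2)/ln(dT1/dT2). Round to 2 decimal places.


dT1 = Th_in - Tc_out = 163 - 40 = 123
dT2 = Th_out - Tc_in = 77 - 12 = 65
LMTD = (dT1 - dT2) / ln(dT1/dT2)
LMTD = (123 - 65) / ln(123/65)
LMTD = 90.94 K


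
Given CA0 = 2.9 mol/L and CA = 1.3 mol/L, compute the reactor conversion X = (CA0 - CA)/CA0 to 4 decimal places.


X = (CA0 - CA) / CA0
X = (2.9 - 1.3) / 2.9
X = 1.6 / 2.9
X = 0.5517


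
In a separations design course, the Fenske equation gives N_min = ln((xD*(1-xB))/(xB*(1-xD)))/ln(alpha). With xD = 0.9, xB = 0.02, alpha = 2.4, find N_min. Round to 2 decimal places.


N_min = ln((xD*(1-xB))/(xB*(1-xD))) / ln(alpha)
Numerator inside ln: 0.882 / 0.002 = 441.0
ln(441.0) = 6.089045
ln(alpha) = ln(2.4) = 0.875469
N_min = 6.089045 / 0.875469 = 6.96


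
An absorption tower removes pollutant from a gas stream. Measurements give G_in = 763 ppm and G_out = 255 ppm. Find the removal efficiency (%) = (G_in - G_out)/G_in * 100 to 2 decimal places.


Efficiency = (G_in - G_out) / G_in * 100%
Efficiency = (763 - 255) / 763 * 100
Efficiency = 508 / 763 * 100
Efficiency = 66.58%


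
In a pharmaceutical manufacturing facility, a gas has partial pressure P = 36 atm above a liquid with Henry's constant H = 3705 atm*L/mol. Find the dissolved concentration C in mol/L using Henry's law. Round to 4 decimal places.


C = P / H
C = 36 / 3705
C = 0.0097 mol/L


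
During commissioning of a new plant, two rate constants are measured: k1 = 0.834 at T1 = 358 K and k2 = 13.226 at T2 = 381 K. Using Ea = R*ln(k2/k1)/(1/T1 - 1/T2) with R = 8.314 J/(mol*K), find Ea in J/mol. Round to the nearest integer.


Ea = R * ln(k2/k1) / (1/T1 - 1/T2)
ln(k2/k1) = ln(13.226/0.834) = 2.7637065
1/T1 - 1/T2 = 1/358 - 1/381 = 0.000168624173
Ea = 8.314 * 2.7637065 / 0.000168624173
Ea = 136264 J/mol


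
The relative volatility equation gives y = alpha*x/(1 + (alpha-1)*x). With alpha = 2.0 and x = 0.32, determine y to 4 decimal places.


y = alpha*x / (1 + (alpha-1)*x)
y = 2.0*0.32 / (1 + (2.0-1)*0.32)
y = 0.64 / (1 + 0.32)
y = 0.64 / 1.32
y = 0.4848


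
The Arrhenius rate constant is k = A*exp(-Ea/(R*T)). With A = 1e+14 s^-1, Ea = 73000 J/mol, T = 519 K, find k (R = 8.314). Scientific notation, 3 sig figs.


k = A * exp(-Ea/(R*T))
k = 1e+14 * exp(-73000 / (8.314 * 519))
k = 1e+14 * exp(-16.917862)
k = 4.49e+06


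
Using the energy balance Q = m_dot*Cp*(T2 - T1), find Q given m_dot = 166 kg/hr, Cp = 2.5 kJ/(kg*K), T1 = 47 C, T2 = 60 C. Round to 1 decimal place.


Q = m_dot * Cp * (T2 - T1)
Q = 166 * 2.5 * (60 - 47)
Q = 166 * 2.5 * 13
Q = 5395.0 kJ/hr


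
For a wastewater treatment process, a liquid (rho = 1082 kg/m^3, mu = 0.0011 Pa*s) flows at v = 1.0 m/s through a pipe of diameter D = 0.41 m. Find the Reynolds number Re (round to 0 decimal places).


Re = rho * v * D / mu
Re = 1082 * 1.0 * 0.41 / 0.0011
Re = 443.62 / 0.0011
Re = 403291


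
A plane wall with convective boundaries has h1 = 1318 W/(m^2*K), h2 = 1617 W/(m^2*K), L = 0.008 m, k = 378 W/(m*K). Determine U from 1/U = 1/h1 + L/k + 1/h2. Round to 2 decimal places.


1/U = 1/h1 + L/k + 1/h2
1/U = 1/1318 + 0.008/378 + 1/1617
1/U = 0.0007587253 + 2.1164e-05 + 0.0006184292
1/U = 0.0013983185
U = 715.14 W/(m^2*K)


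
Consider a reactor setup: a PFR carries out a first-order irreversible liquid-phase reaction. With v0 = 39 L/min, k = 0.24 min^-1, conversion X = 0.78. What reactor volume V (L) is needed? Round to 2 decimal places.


V = (v0/k) * ln(1/(1-X))
V = (39/0.24) * ln(1/(1-0.78))
V = 162.5 * ln(4.545455)
V = 162.5 * 1.514128
V = 246.05 L


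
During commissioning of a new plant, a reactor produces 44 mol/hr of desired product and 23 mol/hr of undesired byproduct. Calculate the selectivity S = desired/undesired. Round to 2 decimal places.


S = desired product rate / undesired product rate
S = 44 / 23
S = 1.91


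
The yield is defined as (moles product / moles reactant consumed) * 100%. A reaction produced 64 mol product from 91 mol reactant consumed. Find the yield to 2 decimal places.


Yield = (moles product / moles consumed) * 100%
Yield = (64 / 91) * 100
Yield = 0.7033 * 100
Yield = 70.33%


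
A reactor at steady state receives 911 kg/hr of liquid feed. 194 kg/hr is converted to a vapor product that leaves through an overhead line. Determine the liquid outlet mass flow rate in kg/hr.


Steady-state mass balance on the main outlet: F_out = F_in - F_removed
F_out = 911 - 194
F_out = 717 kg/hr


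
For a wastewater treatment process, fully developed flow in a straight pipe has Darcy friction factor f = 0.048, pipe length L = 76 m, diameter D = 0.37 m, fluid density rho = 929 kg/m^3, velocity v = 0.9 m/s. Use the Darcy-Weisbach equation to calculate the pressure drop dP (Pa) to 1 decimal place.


dP = f * (L/D) * (rho*v^2/2)
dP = 0.048 * (76/0.37) * (929*0.9^2/2)
L/D = 205.40540541
rho*v^2/2 = 929*0.81/2 = 376.245
dP = 0.048 * 205.40540541 * 376.245
dP = 3709.6 Pa


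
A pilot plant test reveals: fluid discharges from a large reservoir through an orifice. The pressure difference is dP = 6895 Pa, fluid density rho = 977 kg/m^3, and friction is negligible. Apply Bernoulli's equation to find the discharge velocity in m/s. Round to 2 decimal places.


v = sqrt(2*dP/rho)
v = sqrt(2*6895/977)
v = sqrt(14.114637)
v = 3.76 m/s


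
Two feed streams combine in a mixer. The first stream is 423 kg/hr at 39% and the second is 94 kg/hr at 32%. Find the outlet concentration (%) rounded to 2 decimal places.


Mass balance on solute: F1*x1 + F2*x2 = F3*x3
F3 = F1 + F2 = 423 + 94 = 517 kg/hr
x3 = (F1*x1 + F2*x2)/F3
x3 = (423*0.39 + 94*0.32) / 517
x3 = 37.73%


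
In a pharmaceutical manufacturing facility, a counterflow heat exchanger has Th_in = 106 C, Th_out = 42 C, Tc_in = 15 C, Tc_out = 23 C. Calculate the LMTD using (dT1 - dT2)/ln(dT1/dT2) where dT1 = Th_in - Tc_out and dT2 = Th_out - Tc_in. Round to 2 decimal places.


dT1 = Th_in - Tc_out = 106 - 23 = 83
dT2 = Th_out - Tc_in = 42 - 15 = 27
LMTD = (dT1 - dT2) / ln(dT1/dT2)
LMTD = (83 - 27) / ln(83/27)
LMTD = 49.87 K


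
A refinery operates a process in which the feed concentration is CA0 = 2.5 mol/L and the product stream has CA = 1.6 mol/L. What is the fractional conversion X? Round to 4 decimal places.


X = (CA0 - CA) / CA0
X = (2.5 - 1.6) / 2.5
X = 0.9 / 2.5
X = 0.3600


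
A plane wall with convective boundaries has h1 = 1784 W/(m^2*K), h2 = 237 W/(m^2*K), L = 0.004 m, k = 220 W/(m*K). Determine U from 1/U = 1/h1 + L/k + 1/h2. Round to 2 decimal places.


1/U = 1/h1 + L/k + 1/h2
1/U = 1/1784 + 0.004/220 + 1/237
1/U = 0.0005605381 + 1.81818e-05 + 0.0042194093
1/U = 0.0047981292
U = 208.41 W/(m^2*K)


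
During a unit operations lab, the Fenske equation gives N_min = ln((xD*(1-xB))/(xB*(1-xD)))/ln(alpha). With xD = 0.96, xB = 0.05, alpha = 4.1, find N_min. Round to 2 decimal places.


N_min = ln((xD*(1-xB))/(xB*(1-xD))) / ln(alpha)
Numerator inside ln: 0.912 / 0.002 = 456.0
ln(456.0) = 6.122493
ln(alpha) = ln(4.1) = 1.410987
N_min = 6.122493 / 1.410987 = 4.34


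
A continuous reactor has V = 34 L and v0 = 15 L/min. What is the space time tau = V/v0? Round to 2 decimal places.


tau = V / v0
tau = 34 / 15
tau = 2.27 min


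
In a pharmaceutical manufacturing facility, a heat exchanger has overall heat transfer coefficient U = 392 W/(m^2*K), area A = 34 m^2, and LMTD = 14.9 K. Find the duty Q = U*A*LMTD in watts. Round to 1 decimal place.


Q = U * A * LMTD
Q = 392 * 34 * 14.9
Q = 198587.2 W


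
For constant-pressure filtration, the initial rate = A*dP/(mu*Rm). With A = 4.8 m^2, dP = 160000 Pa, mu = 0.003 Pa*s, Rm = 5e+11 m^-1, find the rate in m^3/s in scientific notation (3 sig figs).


rate = A * dP / (mu * Rm)
rate = 4.8 * 160000 / (0.003 * 5e+11)
rate = 768000.0 / 1.500e+09
rate = 5.12e-04 m^3/s


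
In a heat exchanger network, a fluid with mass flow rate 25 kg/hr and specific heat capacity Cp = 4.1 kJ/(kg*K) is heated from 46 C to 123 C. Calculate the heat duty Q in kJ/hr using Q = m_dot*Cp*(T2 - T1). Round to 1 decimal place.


Q = m_dot * Cp * (T2 - T1)
Q = 25 * 4.1 * (123 - 46)
Q = 25 * 4.1 * 77
Q = 7892.5 kJ/hr


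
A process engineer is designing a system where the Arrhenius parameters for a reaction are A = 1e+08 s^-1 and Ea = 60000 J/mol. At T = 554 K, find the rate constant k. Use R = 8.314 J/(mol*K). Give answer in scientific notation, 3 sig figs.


k = A * exp(-Ea/(R*T))
k = 1e+08 * exp(-60000 / (8.314 * 554))
k = 1e+08 * exp(-13.026612)
k = 2.20e+02


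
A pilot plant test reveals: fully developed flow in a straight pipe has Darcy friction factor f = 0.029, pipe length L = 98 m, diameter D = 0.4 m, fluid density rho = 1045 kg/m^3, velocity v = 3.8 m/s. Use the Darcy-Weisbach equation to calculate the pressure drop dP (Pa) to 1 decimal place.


dP = f * (L/D) * (rho*v^2/2)
dP = 0.029 * (98/0.4) * (1045*3.8^2/2)
L/D = 245.0
rho*v^2/2 = 1045*14.44/2 = 7544.9
dP = 0.029 * 245.0 * 7544.9
dP = 53606.5 Pa


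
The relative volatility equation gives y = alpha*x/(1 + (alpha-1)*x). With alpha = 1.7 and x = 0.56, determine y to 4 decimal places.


y = alpha*x / (1 + (alpha-1)*x)
y = 1.7*0.56 / (1 + (1.7-1)*0.56)
y = 0.952 / (1 + 0.392)
y = 0.952 / 1.392
y = 0.6839


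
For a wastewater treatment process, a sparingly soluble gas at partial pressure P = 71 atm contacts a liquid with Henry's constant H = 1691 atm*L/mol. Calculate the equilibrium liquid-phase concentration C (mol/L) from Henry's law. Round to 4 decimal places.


C = P / H
C = 71 / 1691
C = 0.0420 mol/L


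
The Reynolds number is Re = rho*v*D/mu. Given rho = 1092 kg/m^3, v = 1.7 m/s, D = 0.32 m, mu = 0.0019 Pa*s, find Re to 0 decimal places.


Re = rho * v * D / mu
Re = 1092 * 1.7 * 0.32 / 0.0019
Re = 594.048 / 0.0019
Re = 312657


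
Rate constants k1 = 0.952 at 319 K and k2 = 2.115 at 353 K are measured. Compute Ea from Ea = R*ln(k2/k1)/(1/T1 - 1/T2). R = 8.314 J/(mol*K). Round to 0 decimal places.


Ea = R * ln(k2/k1) / (1/T1 - 1/T2)
ln(k2/k1) = ln(2.115/0.952) = 0.7982451
1/T1 - 1/T2 = 1/319 - 1/353 = 0.000301935048
Ea = 8.314 * 0.7982451 / 0.000301935048
Ea = 21980 J/mol


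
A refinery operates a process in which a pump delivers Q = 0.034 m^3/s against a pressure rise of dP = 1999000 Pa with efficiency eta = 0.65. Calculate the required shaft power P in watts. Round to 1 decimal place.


P = Q * dP / eta
P = 0.034 * 1999000 / 0.65
P = 67966.0 / 0.65
P = 104563.1 W


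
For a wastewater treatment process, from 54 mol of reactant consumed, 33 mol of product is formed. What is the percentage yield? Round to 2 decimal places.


Yield = (moles product / moles consumed) * 100%
Yield = (33 / 54) * 100
Yield = 0.6111 * 100
Yield = 61.11%


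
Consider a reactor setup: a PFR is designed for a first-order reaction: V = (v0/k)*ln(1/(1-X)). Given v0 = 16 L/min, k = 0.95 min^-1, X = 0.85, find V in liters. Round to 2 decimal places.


V = (v0/k) * ln(1/(1-X))
V = (16/0.95) * ln(1/(1-0.85))
V = 16.842105 * ln(6.666667)
V = 16.842105 * 1.89712
V = 31.95 L


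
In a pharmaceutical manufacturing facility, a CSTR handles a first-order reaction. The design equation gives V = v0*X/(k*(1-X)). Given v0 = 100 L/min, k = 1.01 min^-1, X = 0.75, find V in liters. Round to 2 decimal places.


V = v0 * X / (k * (1 - X))
V = 100 * 0.75 / (1.01 * (1 - 0.75))
V = 75.0 / (1.01 * 0.25)
V = 75.0 / 0.2525
V = 297.03 L


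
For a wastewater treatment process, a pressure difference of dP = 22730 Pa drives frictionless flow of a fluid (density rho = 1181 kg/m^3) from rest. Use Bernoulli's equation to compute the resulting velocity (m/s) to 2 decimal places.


v = sqrt(2*dP/rho)
v = sqrt(2*22730/1181)
v = sqrt(38.492803)
v = 6.20 m/s


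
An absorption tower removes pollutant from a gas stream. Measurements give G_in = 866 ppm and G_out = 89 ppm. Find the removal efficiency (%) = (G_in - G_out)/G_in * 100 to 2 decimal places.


Efficiency = (G_in - G_out) / G_in * 100%
Efficiency = (866 - 89) / 866 * 100
Efficiency = 777 / 866 * 100
Efficiency = 89.72%


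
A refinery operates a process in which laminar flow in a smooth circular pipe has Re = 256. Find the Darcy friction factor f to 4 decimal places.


f = 64 / Re
f = 64 / 256
f = 0.2500
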